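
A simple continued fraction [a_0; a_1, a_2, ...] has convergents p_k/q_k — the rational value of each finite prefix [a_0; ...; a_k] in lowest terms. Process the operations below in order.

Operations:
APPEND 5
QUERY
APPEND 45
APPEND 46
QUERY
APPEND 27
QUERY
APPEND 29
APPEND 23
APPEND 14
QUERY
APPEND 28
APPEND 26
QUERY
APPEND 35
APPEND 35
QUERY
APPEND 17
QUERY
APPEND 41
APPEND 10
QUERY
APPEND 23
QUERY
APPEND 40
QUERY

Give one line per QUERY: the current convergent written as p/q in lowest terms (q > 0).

APPEND 5: p_0 = 5·1 + 0 = 5, q_0 = 5·0 + 1 = 1 → 5/1
APPEND 45: p_1 = 45·5 + 1 = 226, q_1 = 45·1 + 0 = 45 → 226/45
APPEND 46: p_2 = 46·226 + 5 = 10401, q_2 = 46·45 + 1 = 2071 → 10401/2071
APPEND 27: p_3 = 27·10401 + 226 = 281053, q_3 = 27·2071 + 45 = 55962 → 281053/55962
APPEND 29: p_4 = 29·281053 + 10401 = 8160938, q_4 = 29·55962 + 2071 = 1624969 → 8160938/1624969
APPEND 23: p_5 = 23·8160938 + 281053 = 187982627, q_5 = 23·1624969 + 55962 = 37430249 → 187982627/37430249
APPEND 14: p_6 = 14·187982627 + 8160938 = 2639917716, q_6 = 14·37430249 + 1624969 = 525648455 → 2639917716/525648455
APPEND 28: p_7 = 28·2639917716 + 187982627 = 74105678675, q_7 = 28·525648455 + 37430249 = 14755586989 → 74105678675/14755586989
APPEND 26: p_8 = 26·74105678675 + 2639917716 = 1929387563266, q_8 = 26·14755586989 + 525648455 = 384170910169 → 1929387563266/384170910169
APPEND 35: p_9 = 35·1929387563266 + 74105678675 = 67602670392985, q_9 = 35·384170910169 + 14755586989 = 13460737442904 → 67602670392985/13460737442904
APPEND 35: p_10 = 35·67602670392985 + 1929387563266 = 2368022851317741, q_10 = 35·13460737442904 + 384170910169 = 471509981411809 → 2368022851317741/471509981411809
APPEND 17: p_11 = 17·2368022851317741 + 67602670392985 = 40323991142794582, q_11 = 17·471509981411809 + 13460737442904 = 8029130421443657 → 40323991142794582/8029130421443657
APPEND 41: p_12 = 41·40323991142794582 + 2368022851317741 = 1655651659705895603, q_12 = 41·8029130421443657 + 471509981411809 = 329665857260601746 → 1655651659705895603/329665857260601746
APPEND 10: p_13 = 10·1655651659705895603 + 40323991142794582 = 16596840588201750612, q_13 = 10·329665857260601746 + 8029130421443657 = 3304687703027461117 → 16596840588201750612/3304687703027461117
APPEND 23: p_14 = 23·16596840588201750612 + 1655651659705895603 = 383382985188346159679, q_14 = 23·3304687703027461117 + 329665857260601746 = 76337483026892207437 → 383382985188346159679/76337483026892207437
APPEND 40: p_15 = 40·383382985188346159679 + 16596840588201750612 = 15351916248122048137772, q_15 = 40·76337483026892207437 + 3304687703027461117 = 3056804008778715758597 → 15351916248122048137772/3056804008778715758597

5/1
10401/2071
281053/55962
2639917716/525648455
1929387563266/384170910169
2368022851317741/471509981411809
40323991142794582/8029130421443657
16596840588201750612/3304687703027461117
383382985188346159679/76337483026892207437
15351916248122048137772/3056804008778715758597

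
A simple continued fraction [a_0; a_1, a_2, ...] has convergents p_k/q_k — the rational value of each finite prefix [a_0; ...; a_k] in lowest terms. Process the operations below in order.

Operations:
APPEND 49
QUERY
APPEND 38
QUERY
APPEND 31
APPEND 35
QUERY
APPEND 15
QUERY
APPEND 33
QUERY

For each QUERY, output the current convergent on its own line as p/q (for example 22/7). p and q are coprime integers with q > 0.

49/1
1863/38
2024933/41303
30431797/620724
1006274234/20525195

APPEND 49: p_0 = 49·1 + 0 = 49, q_0 = 49·0 + 1 = 1 → 49/1
APPEND 38: p_1 = 38·49 + 1 = 1863, q_1 = 38·1 + 0 = 38 → 1863/38
APPEND 31: p_2 = 31·1863 + 49 = 57802, q_2 = 31·38 + 1 = 1179 → 57802/1179
APPEND 35: p_3 = 35·57802 + 1863 = 2024933, q_3 = 35·1179 + 38 = 41303 → 2024933/41303
APPEND 15: p_4 = 15·2024933 + 57802 = 30431797, q_4 = 15·41303 + 1179 = 620724 → 30431797/620724
APPEND 33: p_5 = 33·30431797 + 2024933 = 1006274234, q_5 = 33·620724 + 41303 = 20525195 → 1006274234/20525195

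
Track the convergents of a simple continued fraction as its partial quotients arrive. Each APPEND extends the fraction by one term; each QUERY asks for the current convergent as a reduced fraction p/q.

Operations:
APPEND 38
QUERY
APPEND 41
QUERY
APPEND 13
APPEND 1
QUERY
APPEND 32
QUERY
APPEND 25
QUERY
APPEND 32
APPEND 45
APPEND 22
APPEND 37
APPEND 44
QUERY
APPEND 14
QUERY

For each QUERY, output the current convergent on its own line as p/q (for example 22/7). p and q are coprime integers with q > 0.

38/1
1559/41
21864/575
719953/18934
18020689/473925
933880116837017/24560056187196
13095533170600485/344398627481827

APPEND 38: p_0 = 38·1 + 0 = 38, q_0 = 38·0 + 1 = 1 → 38/1
APPEND 41: p_1 = 41·38 + 1 = 1559, q_1 = 41·1 + 0 = 41 → 1559/41
APPEND 13: p_2 = 13·1559 + 38 = 20305, q_2 = 13·41 + 1 = 534 → 20305/534
APPEND 1: p_3 = 1·20305 + 1559 = 21864, q_3 = 1·534 + 41 = 575 → 21864/575
APPEND 32: p_4 = 32·21864 + 20305 = 719953, q_4 = 32·575 + 534 = 18934 → 719953/18934
APPEND 25: p_5 = 25·719953 + 21864 = 18020689, q_5 = 25·18934 + 575 = 473925 → 18020689/473925
APPEND 32: p_6 = 32·18020689 + 719953 = 577382001, q_6 = 32·473925 + 18934 = 15184534 → 577382001/15184534
APPEND 45: p_7 = 45·577382001 + 18020689 = 26000210734, q_7 = 45·15184534 + 473925 = 683777955 → 26000210734/683777955
APPEND 22: p_8 = 22·26000210734 + 577382001 = 572582018149, q_8 = 22·683777955 + 15184534 = 15058299544 → 572582018149/15058299544
APPEND 37: p_9 = 37·572582018149 + 26000210734 = 21211534882247, q_9 = 37·15058299544 + 683777955 = 557840861083 → 21211534882247/557840861083
APPEND 44: p_10 = 44·21211534882247 + 572582018149 = 933880116837017, q_10 = 44·557840861083 + 15058299544 = 24560056187196 → 933880116837017/24560056187196
APPEND 14: p_11 = 14·933880116837017 + 21211534882247 = 13095533170600485, q_11 = 14·24560056187196 + 557840861083 = 344398627481827 → 13095533170600485/344398627481827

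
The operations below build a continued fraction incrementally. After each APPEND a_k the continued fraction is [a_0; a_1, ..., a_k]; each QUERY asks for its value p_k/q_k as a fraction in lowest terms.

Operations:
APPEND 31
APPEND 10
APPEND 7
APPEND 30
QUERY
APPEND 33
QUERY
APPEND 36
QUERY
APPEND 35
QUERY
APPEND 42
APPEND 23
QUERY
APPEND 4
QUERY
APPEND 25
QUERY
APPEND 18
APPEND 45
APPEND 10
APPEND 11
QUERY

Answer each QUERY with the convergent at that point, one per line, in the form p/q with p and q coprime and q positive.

APPEND 31: p_0 = 31·1 + 0 = 31, q_0 = 31·0 + 1 = 1 → 31/1
APPEND 10: p_1 = 10·31 + 1 = 311, q_1 = 10·1 + 0 = 10 → 311/10
APPEND 7: p_2 = 7·311 + 31 = 2208, q_2 = 7·10 + 1 = 71 → 2208/71
APPEND 30: p_3 = 30·2208 + 311 = 66551, q_3 = 30·71 + 10 = 2140 → 66551/2140
APPEND 33: p_4 = 33·66551 + 2208 = 2198391, q_4 = 33·2140 + 71 = 70691 → 2198391/70691
APPEND 36: p_5 = 36·2198391 + 66551 = 79208627, q_5 = 36·70691 + 2140 = 2547016 → 79208627/2547016
APPEND 35: p_6 = 35·79208627 + 2198391 = 2774500336, q_6 = 35·2547016 + 70691 = 89216251 → 2774500336/89216251
APPEND 42: p_7 = 42·2774500336 + 79208627 = 116608222739, q_7 = 42·89216251 + 2547016 = 3749629558 → 116608222739/3749629558
APPEND 23: p_8 = 23·116608222739 + 2774500336 = 2684763623333, q_8 = 23·3749629558 + 89216251 = 86330696085 → 2684763623333/86330696085
APPEND 4: p_9 = 4·2684763623333 + 116608222739 = 10855662716071, q_9 = 4·86330696085 + 3749629558 = 349072413898 → 10855662716071/349072413898
APPEND 25: p_10 = 25·10855662716071 + 2684763623333 = 274076331525108, q_10 = 25·349072413898 + 86330696085 = 8813141043535 → 274076331525108/8813141043535
APPEND 18: p_11 = 18·274076331525108 + 10855662716071 = 4944229630168015, q_11 = 18·8813141043535 + 349072413898 = 158985611197528 → 4944229630168015/158985611197528
APPEND 45: p_12 = 45·4944229630168015 + 274076331525108 = 222764409689085783, q_12 = 45·158985611197528 + 8813141043535 = 7163165644932295 → 222764409689085783/7163165644932295
APPEND 10: p_13 = 10·222764409689085783 + 4944229630168015 = 2232588326521025845, q_13 = 10·7163165644932295 + 158985611197528 = 71790642060520478 → 2232588326521025845/71790642060520478
APPEND 11: p_14 = 11·2232588326521025845 + 222764409689085783 = 24781236001420370078, q_14 = 11·71790642060520478 + 7163165644932295 = 796860228310657553 → 24781236001420370078/796860228310657553

66551/2140
2198391/70691
79208627/2547016
2774500336/89216251
2684763623333/86330696085
10855662716071/349072413898
274076331525108/8813141043535
24781236001420370078/796860228310657553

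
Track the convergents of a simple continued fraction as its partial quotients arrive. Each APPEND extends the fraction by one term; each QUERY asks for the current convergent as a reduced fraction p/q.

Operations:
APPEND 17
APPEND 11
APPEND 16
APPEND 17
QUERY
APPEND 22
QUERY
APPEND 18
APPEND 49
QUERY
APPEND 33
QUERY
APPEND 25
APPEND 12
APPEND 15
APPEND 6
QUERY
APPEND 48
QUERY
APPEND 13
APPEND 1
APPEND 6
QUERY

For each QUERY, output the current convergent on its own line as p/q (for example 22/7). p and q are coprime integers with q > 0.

APPEND 17: p_0 = 17·1 + 0 = 17, q_0 = 17·0 + 1 = 1 → 17/1
APPEND 11: p_1 = 11·17 + 1 = 188, q_1 = 11·1 + 0 = 11 → 188/11
APPEND 16: p_2 = 16·188 + 17 = 3025, q_2 = 16·11 + 1 = 177 → 3025/177
APPEND 17: p_3 = 17·3025 + 188 = 51613, q_3 = 17·177 + 11 = 3020 → 51613/3020
APPEND 22: p_4 = 22·51613 + 3025 = 1138511, q_4 = 22·3020 + 177 = 66617 → 1138511/66617
APPEND 18: p_5 = 18·1138511 + 51613 = 20544811, q_5 = 18·66617 + 3020 = 1202126 → 20544811/1202126
APPEND 49: p_6 = 49·20544811 + 1138511 = 1007834250, q_6 = 49·1202126 + 66617 = 58970791 → 1007834250/58970791
APPEND 33: p_7 = 33·1007834250 + 20544811 = 33279075061, q_7 = 33·58970791 + 1202126 = 1947238229 → 33279075061/1947238229
APPEND 25: p_8 = 25·33279075061 + 1007834250 = 832984710775, q_8 = 25·1947238229 + 58970791 = 48739926516 → 832984710775/48739926516
APPEND 12: p_9 = 12·832984710775 + 33279075061 = 10029095604361, q_9 = 12·48739926516 + 1947238229 = 586826356421 → 10029095604361/586826356421
APPEND 15: p_10 = 15·10029095604361 + 832984710775 = 151269418776190, q_10 = 15·586826356421 + 48739926516 = 8851135272831 → 151269418776190/8851135272831
APPEND 6: p_11 = 6·151269418776190 + 10029095604361 = 917645608261501, q_11 = 6·8851135272831 + 586826356421 = 53693637993407 → 917645608261501/53693637993407
APPEND 48: p_12 = 48·917645608261501 + 151269418776190 = 44198258615328238, q_12 = 48·53693637993407 + 8851135272831 = 2586145758956367 → 44198258615328238/2586145758956367
APPEND 13: p_13 = 13·44198258615328238 + 917645608261501 = 575495007607528595, q_13 = 13·2586145758956367 + 53693637993407 = 33673588504426178 → 575495007607528595/33673588504426178
APPEND 1: p_14 = 1·575495007607528595 + 44198258615328238 = 619693266222856833, q_14 = 1·33673588504426178 + 2586145758956367 = 36259734263382545 → 619693266222856833/36259734263382545
APPEND 6: p_15 = 6·619693266222856833 + 575495007607528595 = 4293654604944669593, q_15 = 6·36259734263382545 + 33673588504426178 = 251231994084721448 → 4293654604944669593/251231994084721448

51613/3020
1138511/66617
1007834250/58970791
33279075061/1947238229
917645608261501/53693637993407
44198258615328238/2586145758956367
4293654604944669593/251231994084721448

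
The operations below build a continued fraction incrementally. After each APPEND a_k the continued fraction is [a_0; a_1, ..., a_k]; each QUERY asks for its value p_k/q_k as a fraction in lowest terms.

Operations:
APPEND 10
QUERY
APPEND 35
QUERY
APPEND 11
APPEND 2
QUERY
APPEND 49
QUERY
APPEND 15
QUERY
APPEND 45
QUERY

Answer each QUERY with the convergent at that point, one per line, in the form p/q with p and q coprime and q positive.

10/1
351/35
8093/807
400428/39929
6014513/599742
271053513/27028319

APPEND 10: p_0 = 10·1 + 0 = 10, q_0 = 10·0 + 1 = 1 → 10/1
APPEND 35: p_1 = 35·10 + 1 = 351, q_1 = 35·1 + 0 = 35 → 351/35
APPEND 11: p_2 = 11·351 + 10 = 3871, q_2 = 11·35 + 1 = 386 → 3871/386
APPEND 2: p_3 = 2·3871 + 351 = 8093, q_3 = 2·386 + 35 = 807 → 8093/807
APPEND 49: p_4 = 49·8093 + 3871 = 400428, q_4 = 49·807 + 386 = 39929 → 400428/39929
APPEND 15: p_5 = 15·400428 + 8093 = 6014513, q_5 = 15·39929 + 807 = 599742 → 6014513/599742
APPEND 45: p_6 = 45·6014513 + 400428 = 271053513, q_6 = 45·599742 + 39929 = 27028319 → 271053513/27028319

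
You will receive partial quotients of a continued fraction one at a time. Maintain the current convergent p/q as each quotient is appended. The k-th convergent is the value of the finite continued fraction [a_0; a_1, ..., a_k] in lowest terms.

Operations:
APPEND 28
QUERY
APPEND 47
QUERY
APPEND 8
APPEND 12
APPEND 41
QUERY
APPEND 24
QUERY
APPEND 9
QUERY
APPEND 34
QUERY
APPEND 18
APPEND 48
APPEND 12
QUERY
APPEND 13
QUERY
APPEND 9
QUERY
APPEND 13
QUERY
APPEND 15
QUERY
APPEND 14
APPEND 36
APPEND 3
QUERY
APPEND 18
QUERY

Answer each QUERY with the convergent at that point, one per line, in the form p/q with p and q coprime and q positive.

28/1
1317/47
5262049/187788
126417261/4511483
1143017398/40791135
38989008793/1391410073
406067234468260/14491418423949
5312654405528429/189593967198962
48219956884224121/1720837123214607
632172093900442002/22560476568988853
9530801365390854151/340127985658047402
14641502045917764175097/522514782017174262635
268382849711422552410073/9577842886222934264148

APPEND 28: p_0 = 28·1 + 0 = 28, q_0 = 28·0 + 1 = 1 → 28/1
APPEND 47: p_1 = 47·28 + 1 = 1317, q_1 = 47·1 + 0 = 47 → 1317/47
APPEND 8: p_2 = 8·1317 + 28 = 10564, q_2 = 8·47 + 1 = 377 → 10564/377
APPEND 12: p_3 = 12·10564 + 1317 = 128085, q_3 = 12·377 + 47 = 4571 → 128085/4571
APPEND 41: p_4 = 41·128085 + 10564 = 5262049, q_4 = 41·4571 + 377 = 187788 → 5262049/187788
APPEND 24: p_5 = 24·5262049 + 128085 = 126417261, q_5 = 24·187788 + 4571 = 4511483 → 126417261/4511483
APPEND 9: p_6 = 9·126417261 + 5262049 = 1143017398, q_6 = 9·4511483 + 187788 = 40791135 → 1143017398/40791135
APPEND 34: p_7 = 34·1143017398 + 126417261 = 38989008793, q_7 = 34·40791135 + 4511483 = 1391410073 → 38989008793/1391410073
APPEND 18: p_8 = 18·38989008793 + 1143017398 = 702945175672, q_8 = 18·1391410073 + 40791135 = 25086172449 → 702945175672/25086172449
APPEND 48: p_9 = 48·702945175672 + 38989008793 = 33780357441049, q_9 = 48·25086172449 + 1391410073 = 1205527687625 → 33780357441049/1205527687625
APPEND 12: p_10 = 12·33780357441049 + 702945175672 = 406067234468260, q_10 = 12·1205527687625 + 25086172449 = 14491418423949 → 406067234468260/14491418423949
APPEND 13: p_11 = 13·406067234468260 + 33780357441049 = 5312654405528429, q_11 = 13·14491418423949 + 1205527687625 = 189593967198962 → 5312654405528429/189593967198962
APPEND 9: p_12 = 9·5312654405528429 + 406067234468260 = 48219956884224121, q_12 = 9·189593967198962 + 14491418423949 = 1720837123214607 → 48219956884224121/1720837123214607
APPEND 13: p_13 = 13·48219956884224121 + 5312654405528429 = 632172093900442002, q_13 = 13·1720837123214607 + 189593967198962 = 22560476568988853 → 632172093900442002/22560476568988853
APPEND 15: p_14 = 15·632172093900442002 + 48219956884224121 = 9530801365390854151, q_14 = 15·22560476568988853 + 1720837123214607 = 340127985658047402 → 9530801365390854151/340127985658047402
APPEND 14: p_15 = 14·9530801365390854151 + 632172093900442002 = 134063391209372400116, q_15 = 14·340127985658047402 + 22560476568988853 = 4784352275781652481 → 134063391209372400116/4784352275781652481
APPEND 36: p_16 = 36·134063391209372400116 + 9530801365390854151 = 4835812884902797258327, q_16 = 36·4784352275781652481 + 340127985658047402 = 172576809913797536718 → 4835812884902797258327/172576809913797536718
APPEND 3: p_17 = 3·4835812884902797258327 + 134063391209372400116 = 14641502045917764175097, q_17 = 3·172576809913797536718 + 4784352275781652481 = 522514782017174262635 → 14641502045917764175097/522514782017174262635
APPEND 18: p_18 = 18·14641502045917764175097 + 4835812884902797258327 = 268382849711422552410073, q_18 = 18·522514782017174262635 + 172576809913797536718 = 9577842886222934264148 → 268382849711422552410073/9577842886222934264148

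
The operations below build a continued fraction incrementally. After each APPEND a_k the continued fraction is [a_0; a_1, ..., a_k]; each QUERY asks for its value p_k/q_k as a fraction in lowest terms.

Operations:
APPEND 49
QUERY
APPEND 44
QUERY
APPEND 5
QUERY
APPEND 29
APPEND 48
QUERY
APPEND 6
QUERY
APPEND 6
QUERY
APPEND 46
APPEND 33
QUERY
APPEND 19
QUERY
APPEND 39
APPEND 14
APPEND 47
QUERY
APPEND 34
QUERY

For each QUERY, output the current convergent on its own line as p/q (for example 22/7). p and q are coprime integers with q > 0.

49/1
2157/44
10834/221
15195298/309965
91488131/1866243
564124084/11507423
859923591919/17541361556
16364589442456/333817077265
421922138611431709/8606681862684624
14354316182143988404/292810026851602955

APPEND 49: p_0 = 49·1 + 0 = 49, q_0 = 49·0 + 1 = 1 → 49/1
APPEND 44: p_1 = 44·49 + 1 = 2157, q_1 = 44·1 + 0 = 44 → 2157/44
APPEND 5: p_2 = 5·2157 + 49 = 10834, q_2 = 5·44 + 1 = 221 → 10834/221
APPEND 29: p_3 = 29·10834 + 2157 = 316343, q_3 = 29·221 + 44 = 6453 → 316343/6453
APPEND 48: p_4 = 48·316343 + 10834 = 15195298, q_4 = 48·6453 + 221 = 309965 → 15195298/309965
APPEND 6: p_5 = 6·15195298 + 316343 = 91488131, q_5 = 6·309965 + 6453 = 1866243 → 91488131/1866243
APPEND 6: p_6 = 6·91488131 + 15195298 = 564124084, q_6 = 6·1866243 + 309965 = 11507423 → 564124084/11507423
APPEND 46: p_7 = 46·564124084 + 91488131 = 26041195995, q_7 = 46·11507423 + 1866243 = 531207701 → 26041195995/531207701
APPEND 33: p_8 = 33·26041195995 + 564124084 = 859923591919, q_8 = 33·531207701 + 11507423 = 17541361556 → 859923591919/17541361556
APPEND 19: p_9 = 19·859923591919 + 26041195995 = 16364589442456, q_9 = 19·17541361556 + 531207701 = 333817077265 → 16364589442456/333817077265
APPEND 39: p_10 = 39·16364589442456 + 859923591919 = 639078911847703, q_10 = 39·333817077265 + 17541361556 = 13036407374891 → 639078911847703/13036407374891
APPEND 14: p_11 = 14·639078911847703 + 16364589442456 = 8963469355310298, q_11 = 14·13036407374891 + 333817077265 = 182843520325739 → 8963469355310298/182843520325739
APPEND 47: p_12 = 47·8963469355310298 + 639078911847703 = 421922138611431709, q_12 = 47·182843520325739 + 13036407374891 = 8606681862684624 → 421922138611431709/8606681862684624
APPEND 34: p_13 = 34·421922138611431709 + 8963469355310298 = 14354316182143988404, q_13 = 34·8606681862684624 + 182843520325739 = 292810026851602955 → 14354316182143988404/292810026851602955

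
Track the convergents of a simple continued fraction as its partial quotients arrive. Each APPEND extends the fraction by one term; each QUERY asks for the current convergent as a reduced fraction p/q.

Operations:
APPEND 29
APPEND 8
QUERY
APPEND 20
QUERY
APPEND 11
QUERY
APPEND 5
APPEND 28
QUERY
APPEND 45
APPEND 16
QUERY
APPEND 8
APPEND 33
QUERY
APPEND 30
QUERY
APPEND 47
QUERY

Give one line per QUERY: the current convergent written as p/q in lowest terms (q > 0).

APPEND 29: p_0 = 29·1 + 0 = 29, q_0 = 29·0 + 1 = 1 → 29/1
APPEND 8: p_1 = 8·29 + 1 = 233, q_1 = 8·1 + 0 = 8 → 233/8
APPEND 20: p_2 = 20·233 + 29 = 4689, q_2 = 20·8 + 1 = 161 → 4689/161
APPEND 11: p_3 = 11·4689 + 233 = 51812, q_3 = 11·161 + 8 = 1779 → 51812/1779
APPEND 5: p_4 = 5·51812 + 4689 = 263749, q_4 = 5·1779 + 161 = 9056 → 263749/9056
APPEND 28: p_5 = 28·263749 + 51812 = 7436784, q_5 = 28·9056 + 1779 = 255347 → 7436784/255347
APPEND 45: p_6 = 45·7436784 + 263749 = 334919029, q_6 = 45·255347 + 9056 = 11499671 → 334919029/11499671
APPEND 16: p_7 = 16·334919029 + 7436784 = 5366141248, q_7 = 16·11499671 + 255347 = 184250083 → 5366141248/184250083
APPEND 8: p_8 = 8·5366141248 + 334919029 = 43264049013, q_8 = 8·184250083 + 11499671 = 1485500335 → 43264049013/1485500335
APPEND 33: p_9 = 33·43264049013 + 5366141248 = 1433079758677, q_9 = 33·1485500335 + 184250083 = 49205761138 → 1433079758677/49205761138
APPEND 30: p_10 = 30·1433079758677 + 43264049013 = 43035656809323, q_10 = 30·49205761138 + 1485500335 = 1477658334475 → 43035656809323/1477658334475
APPEND 47: p_11 = 47·43035656809323 + 1433079758677 = 2024108949796858, q_11 = 47·1477658334475 + 49205761138 = 69499147481463 → 2024108949796858/69499147481463

233/8
4689/161
51812/1779
7436784/255347
5366141248/184250083
1433079758677/49205761138
43035656809323/1477658334475
2024108949796858/69499147481463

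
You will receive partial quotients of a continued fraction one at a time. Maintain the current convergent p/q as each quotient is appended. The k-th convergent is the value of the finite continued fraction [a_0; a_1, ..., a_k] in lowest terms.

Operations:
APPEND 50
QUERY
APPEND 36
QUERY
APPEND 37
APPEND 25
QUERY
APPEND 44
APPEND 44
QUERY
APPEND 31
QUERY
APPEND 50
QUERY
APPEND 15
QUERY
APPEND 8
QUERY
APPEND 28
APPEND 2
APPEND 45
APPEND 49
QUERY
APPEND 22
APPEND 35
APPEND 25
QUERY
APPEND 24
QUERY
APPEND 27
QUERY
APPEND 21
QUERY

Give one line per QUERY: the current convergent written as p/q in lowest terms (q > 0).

50/1
1801/36
1668976/33361
3235740740/64678909
100381464571/2006515396
5022308969290/100390448709
75435016003921/1507863246031
608502437000658/12163296416957
77685694383295132593/1552851838685616389
1500489051705750952839501/29993130670528492548605
36071688376206739382582402/721033493542821190943709
975436075209287714282564355/19497897456326700648028748
20520229267771248739316433857/410176880076403534799547417

APPEND 50: p_0 = 50·1 + 0 = 50, q_0 = 50·0 + 1 = 1 → 50/1
APPEND 36: p_1 = 36·50 + 1 = 1801, q_1 = 36·1 + 0 = 36 → 1801/36
APPEND 37: p_2 = 37·1801 + 50 = 66687, q_2 = 37·36 + 1 = 1333 → 66687/1333
APPEND 25: p_3 = 25·66687 + 1801 = 1668976, q_3 = 25·1333 + 36 = 33361 → 1668976/33361
APPEND 44: p_4 = 44·1668976 + 66687 = 73501631, q_4 = 44·33361 + 1333 = 1469217 → 73501631/1469217
APPEND 44: p_5 = 44·73501631 + 1668976 = 3235740740, q_5 = 44·1469217 + 33361 = 64678909 → 3235740740/64678909
APPEND 31: p_6 = 31·3235740740 + 73501631 = 100381464571, q_6 = 31·64678909 + 1469217 = 2006515396 → 100381464571/2006515396
APPEND 50: p_7 = 50·100381464571 + 3235740740 = 5022308969290, q_7 = 50·2006515396 + 64678909 = 100390448709 → 5022308969290/100390448709
APPEND 15: p_8 = 15·5022308969290 + 100381464571 = 75435016003921, q_8 = 15·100390448709 + 2006515396 = 1507863246031 → 75435016003921/1507863246031
APPEND 8: p_9 = 8·75435016003921 + 5022308969290 = 608502437000658, q_9 = 8·1507863246031 + 100390448709 = 12163296416957 → 608502437000658/12163296416957
APPEND 28: p_10 = 28·608502437000658 + 75435016003921 = 17113503252022345, q_10 = 28·12163296416957 + 1507863246031 = 342080162920827 → 17113503252022345/342080162920827
APPEND 2: p_11 = 2·17113503252022345 + 608502437000658 = 34835508941045348, q_11 = 2·342080162920827 + 12163296416957 = 696323622258611 → 34835508941045348/696323622258611
APPEND 45: p_12 = 45·34835508941045348 + 17113503252022345 = 1584711405599063005, q_12 = 45·696323622258611 + 342080162920827 = 31676643164558322 → 1584711405599063005/31676643164558322
APPEND 49: p_13 = 49·1584711405599063005 + 34835508941045348 = 77685694383295132593, q_13 = 49·31676643164558322 + 696323622258611 = 1552851838685616389 → 77685694383295132593/1552851838685616389
APPEND 22: p_14 = 22·77685694383295132593 + 1584711405599063005 = 1710669987838091980051, q_14 = 22·1552851838685616389 + 31676643164558322 = 34194417094248118880 → 1710669987838091980051/34194417094248118880
APPEND 35: p_15 = 35·1710669987838091980051 + 77685694383295132593 = 59951135268716514434378, q_15 = 35·34194417094248118880 + 1552851838685616389 = 1198357450137369777189 → 59951135268716514434378/1198357450137369777189
APPEND 25: p_16 = 25·59951135268716514434378 + 1710669987838091980051 = 1500489051705750952839501, q_16 = 25·1198357450137369777189 + 34194417094248118880 = 29993130670528492548605 → 1500489051705750952839501/29993130670528492548605
APPEND 24: p_17 = 24·1500489051705750952839501 + 59951135268716514434378 = 36071688376206739382582402, q_17 = 24·29993130670528492548605 + 1198357450137369777189 = 721033493542821190943709 → 36071688376206739382582402/721033493542821190943709
APPEND 27: p_18 = 27·36071688376206739382582402 + 1500489051705750952839501 = 975436075209287714282564355, q_18 = 27·721033493542821190943709 + 29993130670528492548605 = 19497897456326700648028748 → 975436075209287714282564355/19497897456326700648028748
APPEND 21: p_19 = 21·975436075209287714282564355 + 36071688376206739382582402 = 20520229267771248739316433857, q_19 = 21·19497897456326700648028748 + 721033493542821190943709 = 410176880076403534799547417 → 20520229267771248739316433857/410176880076403534799547417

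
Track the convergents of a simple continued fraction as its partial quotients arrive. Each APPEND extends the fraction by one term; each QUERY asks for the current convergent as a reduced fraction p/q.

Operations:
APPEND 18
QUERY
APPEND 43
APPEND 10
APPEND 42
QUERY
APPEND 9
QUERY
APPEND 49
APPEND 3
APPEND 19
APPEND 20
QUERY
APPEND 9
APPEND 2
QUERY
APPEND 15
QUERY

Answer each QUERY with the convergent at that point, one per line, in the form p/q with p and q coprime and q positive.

18/1
327031/18145
2951047/163736
169676001349/9414309483
3240767852161/179810882389
50147063707821/2782361522288

APPEND 18: p_0 = 18·1 + 0 = 18, q_0 = 18·0 + 1 = 1 → 18/1
APPEND 43: p_1 = 43·18 + 1 = 775, q_1 = 43·1 + 0 = 43 → 775/43
APPEND 10: p_2 = 10·775 + 18 = 7768, q_2 = 10·43 + 1 = 431 → 7768/431
APPEND 42: p_3 = 42·7768 + 775 = 327031, q_3 = 42·431 + 43 = 18145 → 327031/18145
APPEND 9: p_4 = 9·327031 + 7768 = 2951047, q_4 = 9·18145 + 431 = 163736 → 2951047/163736
APPEND 49: p_5 = 49·2951047 + 327031 = 144928334, q_5 = 49·163736 + 18145 = 8041209 → 144928334/8041209
APPEND 3: p_6 = 3·144928334 + 2951047 = 437736049, q_6 = 3·8041209 + 163736 = 24287363 → 437736049/24287363
APPEND 19: p_7 = 19·437736049 + 144928334 = 8461913265, q_7 = 19·24287363 + 8041209 = 469501106 → 8461913265/469501106
APPEND 20: p_8 = 20·8461913265 + 437736049 = 169676001349, q_8 = 20·469501106 + 24287363 = 9414309483 → 169676001349/9414309483
APPEND 9: p_9 = 9·169676001349 + 8461913265 = 1535545925406, q_9 = 9·9414309483 + 469501106 = 85198286453 → 1535545925406/85198286453
APPEND 2: p_10 = 2·1535545925406 + 169676001349 = 3240767852161, q_10 = 2·85198286453 + 9414309483 = 179810882389 → 3240767852161/179810882389
APPEND 15: p_11 = 15·3240767852161 + 1535545925406 = 50147063707821, q_11 = 15·179810882389 + 85198286453 = 2782361522288 → 50147063707821/2782361522288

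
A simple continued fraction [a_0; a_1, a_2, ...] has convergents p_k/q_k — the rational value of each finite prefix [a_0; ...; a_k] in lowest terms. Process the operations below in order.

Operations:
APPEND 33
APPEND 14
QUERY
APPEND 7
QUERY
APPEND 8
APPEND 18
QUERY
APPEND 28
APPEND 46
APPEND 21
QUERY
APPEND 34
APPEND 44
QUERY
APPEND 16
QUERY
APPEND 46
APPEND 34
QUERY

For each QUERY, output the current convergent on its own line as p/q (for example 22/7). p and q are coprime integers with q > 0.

463/14
3274/99
483064/14607
13115360593/396585281
19661146215265/594518247613
315024885600028/9525794726861
493682424935362830/14928082367956307

APPEND 33: p_0 = 33·1 + 0 = 33, q_0 = 33·0 + 1 = 1 → 33/1
APPEND 14: p_1 = 14·33 + 1 = 463, q_1 = 14·1 + 0 = 14 → 463/14
APPEND 7: p_2 = 7·463 + 33 = 3274, q_2 = 7·14 + 1 = 99 → 3274/99
APPEND 8: p_3 = 8·3274 + 463 = 26655, q_3 = 8·99 + 14 = 806 → 26655/806
APPEND 18: p_4 = 18·26655 + 3274 = 483064, q_4 = 18·806 + 99 = 14607 → 483064/14607
APPEND 28: p_5 = 28·483064 + 26655 = 13552447, q_5 = 28·14607 + 806 = 409802 → 13552447/409802
APPEND 46: p_6 = 46·13552447 + 483064 = 623895626, q_6 = 46·409802 + 14607 = 18865499 → 623895626/18865499
APPEND 21: p_7 = 21·623895626 + 13552447 = 13115360593, q_7 = 21·18865499 + 409802 = 396585281 → 13115360593/396585281
APPEND 34: p_8 = 34·13115360593 + 623895626 = 446546155788, q_8 = 34·396585281 + 18865499 = 13502765053 → 446546155788/13502765053
APPEND 44: p_9 = 44·446546155788 + 13115360593 = 19661146215265, q_9 = 44·13502765053 + 396585281 = 594518247613 → 19661146215265/594518247613
APPEND 16: p_10 = 16·19661146215265 + 446546155788 = 315024885600028, q_10 = 16·594518247613 + 13502765053 = 9525794726861 → 315024885600028/9525794726861
APPEND 46: p_11 = 46·315024885600028 + 19661146215265 = 14510805883816553, q_11 = 46·9525794726861 + 594518247613 = 438781075683219 → 14510805883816553/438781075683219
APPEND 34: p_12 = 34·14510805883816553 + 315024885600028 = 493682424935362830, q_12 = 34·438781075683219 + 9525794726861 = 14928082367956307 → 493682424935362830/14928082367956307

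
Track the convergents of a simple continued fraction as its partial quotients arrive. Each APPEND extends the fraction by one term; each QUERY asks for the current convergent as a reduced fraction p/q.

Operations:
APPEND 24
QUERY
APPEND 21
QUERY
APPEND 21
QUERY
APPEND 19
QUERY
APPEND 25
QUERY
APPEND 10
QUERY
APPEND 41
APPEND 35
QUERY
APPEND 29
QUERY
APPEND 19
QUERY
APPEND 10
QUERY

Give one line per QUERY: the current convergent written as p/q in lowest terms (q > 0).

24/1
505/21
10629/442
202456/8419
5072029/210917
50922746/2117589
73302584271/3048239899
2127867848474/88485989137
40502791705277/1684282033502
407155784901244/16931306324157

APPEND 24: p_0 = 24·1 + 0 = 24, q_0 = 24·0 + 1 = 1 → 24/1
APPEND 21: p_1 = 21·24 + 1 = 505, q_1 = 21·1 + 0 = 21 → 505/21
APPEND 21: p_2 = 21·505 + 24 = 10629, q_2 = 21·21 + 1 = 442 → 10629/442
APPEND 19: p_3 = 19·10629 + 505 = 202456, q_3 = 19·442 + 21 = 8419 → 202456/8419
APPEND 25: p_4 = 25·202456 + 10629 = 5072029, q_4 = 25·8419 + 442 = 210917 → 5072029/210917
APPEND 10: p_5 = 10·5072029 + 202456 = 50922746, q_5 = 10·210917 + 8419 = 2117589 → 50922746/2117589
APPEND 41: p_6 = 41·50922746 + 5072029 = 2092904615, q_6 = 41·2117589 + 210917 = 87032066 → 2092904615/87032066
APPEND 35: p_7 = 35·2092904615 + 50922746 = 73302584271, q_7 = 35·87032066 + 2117589 = 3048239899 → 73302584271/3048239899
APPEND 29: p_8 = 29·73302584271 + 2092904615 = 2127867848474, q_8 = 29·3048239899 + 87032066 = 88485989137 → 2127867848474/88485989137
APPEND 19: p_9 = 19·2127867848474 + 73302584271 = 40502791705277, q_9 = 19·88485989137 + 3048239899 = 1684282033502 → 40502791705277/1684282033502
APPEND 10: p_10 = 10·40502791705277 + 2127867848474 = 407155784901244, q_10 = 10·1684282033502 + 88485989137 = 16931306324157 → 407155784901244/16931306324157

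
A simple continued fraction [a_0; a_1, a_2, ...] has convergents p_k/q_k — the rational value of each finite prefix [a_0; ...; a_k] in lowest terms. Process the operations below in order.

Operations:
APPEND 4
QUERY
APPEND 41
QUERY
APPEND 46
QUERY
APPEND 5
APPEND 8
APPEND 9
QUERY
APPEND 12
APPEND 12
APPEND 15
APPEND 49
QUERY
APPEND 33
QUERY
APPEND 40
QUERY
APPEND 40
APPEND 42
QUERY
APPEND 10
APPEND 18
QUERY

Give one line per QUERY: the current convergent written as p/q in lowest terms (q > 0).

4/1
165/41
7594/1887
2852201/708731
308840842702/76742515443
10198042166747/2534067067111
408230527512582/101439425199883
686663834519653716/170626104577821985
124580263592625383082/30956406927936903043

APPEND 4: p_0 = 4·1 + 0 = 4, q_0 = 4·0 + 1 = 1 → 4/1
APPEND 41: p_1 = 41·4 + 1 = 165, q_1 = 41·1 + 0 = 41 → 165/41
APPEND 46: p_2 = 46·165 + 4 = 7594, q_2 = 46·41 + 1 = 1887 → 7594/1887
APPEND 5: p_3 = 5·7594 + 165 = 38135, q_3 = 5·1887 + 41 = 9476 → 38135/9476
APPEND 8: p_4 = 8·38135 + 7594 = 312674, q_4 = 8·9476 + 1887 = 77695 → 312674/77695
APPEND 9: p_5 = 9·312674 + 38135 = 2852201, q_5 = 9·77695 + 9476 = 708731 → 2852201/708731
APPEND 12: p_6 = 12·2852201 + 312674 = 34539086, q_6 = 12·708731 + 77695 = 8582467 → 34539086/8582467
APPEND 12: p_7 = 12·34539086 + 2852201 = 417321233, q_7 = 12·8582467 + 708731 = 103698335 → 417321233/103698335
APPEND 15: p_8 = 15·417321233 + 34539086 = 6294357581, q_8 = 15·103698335 + 8582467 = 1564057492 → 6294357581/1564057492
APPEND 49: p_9 = 49·6294357581 + 417321233 = 308840842702, q_9 = 49·1564057492 + 103698335 = 76742515443 → 308840842702/76742515443
APPEND 33: p_10 = 33·308840842702 + 6294357581 = 10198042166747, q_10 = 33·76742515443 + 1564057492 = 2534067067111 → 10198042166747/2534067067111
APPEND 40: p_11 = 40·10198042166747 + 308840842702 = 408230527512582, q_11 = 40·2534067067111 + 76742515443 = 101439425199883 → 408230527512582/101439425199883
APPEND 40: p_12 = 40·408230527512582 + 10198042166747 = 16339419142670027, q_12 = 40·101439425199883 + 2534067067111 = 4060111075062431 → 16339419142670027/4060111075062431
APPEND 42: p_13 = 42·16339419142670027 + 408230527512582 = 686663834519653716, q_13 = 42·4060111075062431 + 101439425199883 = 170626104577821985 → 686663834519653716/170626104577821985
APPEND 10: p_14 = 10·686663834519653716 + 16339419142670027 = 6882977764339207187, q_14 = 10·170626104577821985 + 4060111075062431 = 1710321156853282281 → 6882977764339207187/1710321156853282281
APPEND 18: p_15 = 18·6882977764339207187 + 686663834519653716 = 124580263592625383082, q_15 = 18·1710321156853282281 + 170626104577821985 = 30956406927936903043 → 124580263592625383082/30956406927936903043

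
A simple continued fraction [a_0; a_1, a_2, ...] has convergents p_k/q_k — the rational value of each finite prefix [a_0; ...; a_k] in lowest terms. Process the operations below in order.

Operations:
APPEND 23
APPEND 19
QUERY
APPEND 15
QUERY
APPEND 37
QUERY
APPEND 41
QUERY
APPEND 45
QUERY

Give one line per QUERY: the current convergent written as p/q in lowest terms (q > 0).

438/19
6593/286
244379/10601
10026132/434927
451420319/19582316

APPEND 23: p_0 = 23·1 + 0 = 23, q_0 = 23·0 + 1 = 1 → 23/1
APPEND 19: p_1 = 19·23 + 1 = 438, q_1 = 19·1 + 0 = 19 → 438/19
APPEND 15: p_2 = 15·438 + 23 = 6593, q_2 = 15·19 + 1 = 286 → 6593/286
APPEND 37: p_3 = 37·6593 + 438 = 244379, q_3 = 37·286 + 19 = 10601 → 244379/10601
APPEND 41: p_4 = 41·244379 + 6593 = 10026132, q_4 = 41·10601 + 286 = 434927 → 10026132/434927
APPEND 45: p_5 = 45·10026132 + 244379 = 451420319, q_5 = 45·434927 + 10601 = 19582316 → 451420319/19582316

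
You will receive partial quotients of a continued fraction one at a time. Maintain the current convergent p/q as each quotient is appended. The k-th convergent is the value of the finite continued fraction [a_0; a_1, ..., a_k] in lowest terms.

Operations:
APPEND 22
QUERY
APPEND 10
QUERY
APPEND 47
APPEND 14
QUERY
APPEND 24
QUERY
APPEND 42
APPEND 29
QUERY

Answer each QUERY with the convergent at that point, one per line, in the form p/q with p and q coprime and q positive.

APPEND 22: p_0 = 22·1 + 0 = 22, q_0 = 22·0 + 1 = 1 → 22/1
APPEND 10: p_1 = 10·22 + 1 = 221, q_1 = 10·1 + 0 = 10 → 221/10
APPEND 47: p_2 = 47·221 + 22 = 10409, q_2 = 47·10 + 1 = 471 → 10409/471
APPEND 14: p_3 = 14·10409 + 221 = 145947, q_3 = 14·471 + 10 = 6604 → 145947/6604
APPEND 24: p_4 = 24·145947 + 10409 = 3513137, q_4 = 24·6604 + 471 = 158967 → 3513137/158967
APPEND 42: p_5 = 42·3513137 + 145947 = 147697701, q_5 = 42·158967 + 6604 = 6683218 → 147697701/6683218
APPEND 29: p_6 = 29·147697701 + 3513137 = 4286746466, q_6 = 29·6683218 + 158967 = 193972289 → 4286746466/193972289

22/1
221/10
145947/6604
3513137/158967
4286746466/193972289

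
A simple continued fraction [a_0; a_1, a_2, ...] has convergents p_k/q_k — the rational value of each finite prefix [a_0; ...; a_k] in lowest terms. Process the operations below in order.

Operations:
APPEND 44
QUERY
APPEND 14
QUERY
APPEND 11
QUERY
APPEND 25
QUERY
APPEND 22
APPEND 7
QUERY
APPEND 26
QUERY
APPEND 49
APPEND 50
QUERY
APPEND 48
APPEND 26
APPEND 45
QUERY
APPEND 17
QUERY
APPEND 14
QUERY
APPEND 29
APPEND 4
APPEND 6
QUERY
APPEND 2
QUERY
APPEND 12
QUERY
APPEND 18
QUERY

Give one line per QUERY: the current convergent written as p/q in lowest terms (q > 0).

44/1
617/14
6831/155
171392/3889
26613577/603880
695730457/15786593
1706566028957/38723133443
96039410309308991/2179198951632306
1634802363280975360/37094767499239871
22983272496242964031/521505943940990500
16841642253835631090661/382148214208345052275
36378866599184812874389/825461002927782952534
453388041444053385583329/10287680249341740482683
8197363612592145753374311/186003705491079111640828

APPEND 44: p_0 = 44·1 + 0 = 44, q_0 = 44·0 + 1 = 1 → 44/1
APPEND 14: p_1 = 14·44 + 1 = 617, q_1 = 14·1 + 0 = 14 → 617/14
APPEND 11: p_2 = 11·617 + 44 = 6831, q_2 = 11·14 + 1 = 155 → 6831/155
APPEND 25: p_3 = 25·6831 + 617 = 171392, q_3 = 25·155 + 14 = 3889 → 171392/3889
APPEND 22: p_4 = 22·171392 + 6831 = 3777455, q_4 = 22·3889 + 155 = 85713 → 3777455/85713
APPEND 7: p_5 = 7·3777455 + 171392 = 26613577, q_5 = 7·85713 + 3889 = 603880 → 26613577/603880
APPEND 26: p_6 = 26·26613577 + 3777455 = 695730457, q_6 = 26·603880 + 85713 = 15786593 → 695730457/15786593
APPEND 49: p_7 = 49·695730457 + 26613577 = 34117405970, q_7 = 49·15786593 + 603880 = 774146937 → 34117405970/774146937
APPEND 50: p_8 = 50·34117405970 + 695730457 = 1706566028957, q_8 = 50·774146937 + 15786593 = 38723133443 → 1706566028957/38723133443
APPEND 48: p_9 = 48·1706566028957 + 34117405970 = 81949286795906, q_9 = 48·38723133443 + 774146937 = 1859484552201 → 81949286795906/1859484552201
APPEND 26: p_10 = 26·81949286795906 + 1706566028957 = 2132388022722513, q_10 = 26·1859484552201 + 38723133443 = 48385321490669 → 2132388022722513/48385321490669
APPEND 45: p_11 = 45·2132388022722513 + 81949286795906 = 96039410309308991, q_11 = 45·48385321490669 + 1859484552201 = 2179198951632306 → 96039410309308991/2179198951632306
APPEND 17: p_12 = 17·96039410309308991 + 2132388022722513 = 1634802363280975360, q_12 = 17·2179198951632306 + 48385321490669 = 37094767499239871 → 1634802363280975360/37094767499239871
APPEND 14: p_13 = 14·1634802363280975360 + 96039410309308991 = 22983272496242964031, q_13 = 14·37094767499239871 + 2179198951632306 = 521505943940990500 → 22983272496242964031/521505943940990500
APPEND 29: p_14 = 29·22983272496242964031 + 1634802363280975360 = 668149704754326932259, q_14 = 29·521505943940990500 + 37094767499239871 = 15160767141787964371 → 668149704754326932259/15160767141787964371
APPEND 4: p_15 = 4·668149704754326932259 + 22983272496242964031 = 2695582091513550693067, q_15 = 4·15160767141787964371 + 521505943940990500 = 61164574511092847984 → 2695582091513550693067/61164574511092847984
APPEND 6: p_16 = 6·2695582091513550693067 + 668149704754326932259 = 16841642253835631090661, q_16 = 6·61164574511092847984 + 15160767141787964371 = 382148214208345052275 → 16841642253835631090661/382148214208345052275
APPEND 2: p_17 = 2·16841642253835631090661 + 2695582091513550693067 = 36378866599184812874389, q_17 = 2·382148214208345052275 + 61164574511092847984 = 825461002927782952534 → 36378866599184812874389/825461002927782952534
APPEND 12: p_18 = 12·36378866599184812874389 + 16841642253835631090661 = 453388041444053385583329, q_18 = 12·825461002927782952534 + 382148214208345052275 = 10287680249341740482683 → 453388041444053385583329/10287680249341740482683
APPEND 18: p_19 = 18·453388041444053385583329 + 36378866599184812874389 = 8197363612592145753374311, q_19 = 18·10287680249341740482683 + 825461002927782952534 = 186003705491079111640828 → 8197363612592145753374311/186003705491079111640828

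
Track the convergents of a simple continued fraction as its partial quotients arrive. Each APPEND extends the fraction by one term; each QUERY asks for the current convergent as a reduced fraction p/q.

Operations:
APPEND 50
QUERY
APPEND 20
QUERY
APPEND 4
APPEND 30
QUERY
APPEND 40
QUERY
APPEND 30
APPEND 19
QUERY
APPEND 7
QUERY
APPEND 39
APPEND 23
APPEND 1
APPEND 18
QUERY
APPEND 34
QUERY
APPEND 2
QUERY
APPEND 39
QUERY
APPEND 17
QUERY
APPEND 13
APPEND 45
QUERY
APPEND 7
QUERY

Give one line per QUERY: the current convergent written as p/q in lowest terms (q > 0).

50/1
1001/20
122621/2450
4908894/98081
2805308273/56050801
19784547352/395300487
352729114425143/7047620965523
12011395338722238/239990854603325
24375519791869619/487029330172173
962656667221637379/19234134731318072
16389538862559705062/327467319762579397
9647589323484960848387/192761385443780839882
67747151926275223741894/1353606007398110729407

APPEND 50: p_0 = 50·1 + 0 = 50, q_0 = 50·0 + 1 = 1 → 50/1
APPEND 20: p_1 = 20·50 + 1 = 1001, q_1 = 20·1 + 0 = 20 → 1001/20
APPEND 4: p_2 = 4·1001 + 50 = 4054, q_2 = 4·20 + 1 = 81 → 4054/81
APPEND 30: p_3 = 30·4054 + 1001 = 122621, q_3 = 30·81 + 20 = 2450 → 122621/2450
APPEND 40: p_4 = 40·122621 + 4054 = 4908894, q_4 = 40·2450 + 81 = 98081 → 4908894/98081
APPEND 30: p_5 = 30·4908894 + 122621 = 147389441, q_5 = 30·98081 + 2450 = 2944880 → 147389441/2944880
APPEND 19: p_6 = 19·147389441 + 4908894 = 2805308273, q_6 = 19·2944880 + 98081 = 56050801 → 2805308273/56050801
APPEND 7: p_7 = 7·2805308273 + 147389441 = 19784547352, q_7 = 7·56050801 + 2944880 = 395300487 → 19784547352/395300487
APPEND 39: p_8 = 39·19784547352 + 2805308273 = 774402655001, q_8 = 39·395300487 + 56050801 = 15472769794 → 774402655001/15472769794
APPEND 23: p_9 = 23·774402655001 + 19784547352 = 17831045612375, q_9 = 23·15472769794 + 395300487 = 356269005749 → 17831045612375/356269005749
APPEND 1: p_10 = 1·17831045612375 + 774402655001 = 18605448267376, q_10 = 1·356269005749 + 15472769794 = 371741775543 → 18605448267376/371741775543
APPEND 18: p_11 = 18·18605448267376 + 17831045612375 = 352729114425143, q_11 = 18·371741775543 + 356269005749 = 7047620965523 → 352729114425143/7047620965523
APPEND 34: p_12 = 34·352729114425143 + 18605448267376 = 12011395338722238, q_12 = 34·7047620965523 + 371741775543 = 239990854603325 → 12011395338722238/239990854603325
APPEND 2: p_13 = 2·12011395338722238 + 352729114425143 = 24375519791869619, q_13 = 2·239990854603325 + 7047620965523 = 487029330172173 → 24375519791869619/487029330172173
APPEND 39: p_14 = 39·24375519791869619 + 12011395338722238 = 962656667221637379, q_14 = 39·487029330172173 + 239990854603325 = 19234134731318072 → 962656667221637379/19234134731318072
APPEND 17: p_15 = 17·962656667221637379 + 24375519791869619 = 16389538862559705062, q_15 = 17·19234134731318072 + 487029330172173 = 327467319762579397 → 16389538862559705062/327467319762579397
APPEND 13: p_16 = 13·16389538862559705062 + 962656667221637379 = 214026661880497803185, q_16 = 13·327467319762579397 + 19234134731318072 = 4276309291644850233 → 214026661880497803185/4276309291644850233
APPEND 45: p_17 = 45·214026661880497803185 + 16389538862559705062 = 9647589323484960848387, q_17 = 45·4276309291644850233 + 327467319762579397 = 192761385443780839882 → 9647589323484960848387/192761385443780839882
APPEND 7: p_18 = 7·9647589323484960848387 + 214026661880497803185 = 67747151926275223741894, q_18 = 7·192761385443780839882 + 4276309291644850233 = 1353606007398110729407 → 67747151926275223741894/1353606007398110729407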